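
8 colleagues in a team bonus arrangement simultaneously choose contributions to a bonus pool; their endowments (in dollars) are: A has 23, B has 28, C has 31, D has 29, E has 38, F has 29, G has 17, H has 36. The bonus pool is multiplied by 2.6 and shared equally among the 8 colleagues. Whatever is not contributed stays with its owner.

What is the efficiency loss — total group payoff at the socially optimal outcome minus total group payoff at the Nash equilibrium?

The private return per contributed unit is 2.6/8 = 0.3250 < 1 for every player regardless of endowment, so the Nash equilibrium is zero contribution and the group total is Σ E_j = 23 + 28 + 31 + 29 + 38 + 29 + 17 + 36 = 231.
Each contributed unit returns 2.600 to the group, so the social optimum is full contribution by everyone: group total = 2.600 × 231 = 600.60.
Efficiency loss = (2.600 − 1) × 231 = 369.60.

369.60 dollars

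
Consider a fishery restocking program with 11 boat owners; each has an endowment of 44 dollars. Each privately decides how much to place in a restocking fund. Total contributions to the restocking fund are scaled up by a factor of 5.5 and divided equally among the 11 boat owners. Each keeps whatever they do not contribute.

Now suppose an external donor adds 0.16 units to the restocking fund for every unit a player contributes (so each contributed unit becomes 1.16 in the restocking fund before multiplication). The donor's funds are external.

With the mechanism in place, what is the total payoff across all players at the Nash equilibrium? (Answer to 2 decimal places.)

484.00 dollars

With the mechanism, a contributed unit returns 5.5 × 1.16 / 11 = 0.5800 per unit of net cost — still below 1 — so contributing 0 remains dominant for every player.
Everyone keeps their endowment and the group total is 11 × 44 = 484.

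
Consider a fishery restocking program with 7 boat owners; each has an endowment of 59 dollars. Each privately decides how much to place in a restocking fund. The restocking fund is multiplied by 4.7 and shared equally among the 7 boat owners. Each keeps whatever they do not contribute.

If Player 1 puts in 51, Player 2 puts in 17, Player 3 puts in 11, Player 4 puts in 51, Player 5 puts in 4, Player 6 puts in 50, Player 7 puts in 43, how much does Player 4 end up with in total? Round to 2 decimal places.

Total contributed: 51 + 17 + 11 + 51 + 4 + 50 + 43 = 227.
Each receives 4.7 × 227 / 7 = 152.41 from the restocking fund.
Player 4 keeps 59 − 51 = 8, so Player 4's payoff is 8 + 152.41 = 160.41.

160.41 dollars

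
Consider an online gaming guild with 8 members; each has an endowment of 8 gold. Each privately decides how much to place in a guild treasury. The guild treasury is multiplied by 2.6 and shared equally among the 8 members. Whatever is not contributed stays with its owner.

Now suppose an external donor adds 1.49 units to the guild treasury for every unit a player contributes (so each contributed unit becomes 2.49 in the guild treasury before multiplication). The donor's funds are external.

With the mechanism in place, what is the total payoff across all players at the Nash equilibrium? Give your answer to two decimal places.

64.00 gold

With the mechanism, a contributed unit returns 2.6 × 2.49 / 8 = 0.8093 per unit of net cost — still below 1 — so contributing 0 remains dominant for every player.
At the Nash equilibrium no one contributes; group total payoff = 8 × 8 = 64.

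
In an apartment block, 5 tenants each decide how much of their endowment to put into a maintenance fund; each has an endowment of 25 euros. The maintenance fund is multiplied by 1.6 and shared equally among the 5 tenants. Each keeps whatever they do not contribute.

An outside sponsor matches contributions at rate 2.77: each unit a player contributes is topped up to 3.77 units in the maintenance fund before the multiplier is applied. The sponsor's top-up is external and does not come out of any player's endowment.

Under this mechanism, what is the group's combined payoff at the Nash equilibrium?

754.00 euros

With the mechanism, a contributed unit returns 1.6 × 3.77 / 5 = 1.2064 per unit of net cost to the contributor — now above 1 — so contributing fully is weakly dominant for every player.
So the Nash equilibrium is full contribution by all 5; the group earns 1.6 × 3.77 × 125 = 754.00.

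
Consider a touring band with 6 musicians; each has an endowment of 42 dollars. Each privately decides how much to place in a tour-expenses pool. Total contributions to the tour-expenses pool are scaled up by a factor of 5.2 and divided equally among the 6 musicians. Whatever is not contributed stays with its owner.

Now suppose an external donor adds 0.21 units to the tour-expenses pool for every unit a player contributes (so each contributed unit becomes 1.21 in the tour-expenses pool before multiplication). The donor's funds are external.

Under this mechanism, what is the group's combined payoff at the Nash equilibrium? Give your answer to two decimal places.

The effective private return per unit is now 5.2 × 1.21 / 6 = 1.0487 > 1, so every player's dominant strategy flips to full contribution.
At the Nash equilibrium everyone contributes 42. Group total payoff = 5.2 × 1.21 × 252 = 1585.58.

1585.58 dollars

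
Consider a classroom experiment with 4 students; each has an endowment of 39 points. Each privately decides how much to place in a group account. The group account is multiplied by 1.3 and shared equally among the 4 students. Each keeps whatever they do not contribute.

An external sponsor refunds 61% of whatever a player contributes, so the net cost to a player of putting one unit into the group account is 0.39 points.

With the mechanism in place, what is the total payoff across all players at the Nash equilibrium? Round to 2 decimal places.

156.00 points

With the mechanism, a contributed unit returns (1.3/4) / 0.39 = 0.8333 per unit of net cost — still below 1 — so contributing 0 remains dominant for every player.
Everyone keeps their endowment and the group total is 4 × 39 = 156.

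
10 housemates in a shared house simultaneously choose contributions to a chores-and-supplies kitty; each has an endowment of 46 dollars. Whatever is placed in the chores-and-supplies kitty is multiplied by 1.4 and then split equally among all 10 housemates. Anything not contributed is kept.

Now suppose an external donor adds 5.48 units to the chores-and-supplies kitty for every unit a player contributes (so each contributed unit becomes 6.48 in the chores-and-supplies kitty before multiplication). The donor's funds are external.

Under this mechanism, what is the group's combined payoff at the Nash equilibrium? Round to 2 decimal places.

With the mechanism, a contributed unit returns 1.4 × 6.48 / 10 = 0.9072 per unit of net cost — still below 1 — so contributing 0 remains dominant for every player.
At the Nash equilibrium no one contributes; group total payoff = 10 × 46 = 460.

460.00 dollars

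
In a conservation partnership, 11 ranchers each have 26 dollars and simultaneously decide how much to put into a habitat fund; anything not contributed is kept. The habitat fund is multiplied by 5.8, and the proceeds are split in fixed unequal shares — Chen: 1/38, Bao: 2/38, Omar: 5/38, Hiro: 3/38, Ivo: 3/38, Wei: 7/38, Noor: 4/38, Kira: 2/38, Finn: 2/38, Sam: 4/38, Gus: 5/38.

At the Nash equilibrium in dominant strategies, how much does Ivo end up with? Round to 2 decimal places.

Player j's private return per contributed unit is 5.8 × (j's share). Contributing is weakly dominant for j when that share is at least 1/5.8 = 0.1724, and contributing 0 is dominant otherwise.
The only share above 0.1724 is Wei's 7/38, contributing 26; the remaining 10 contribute 0. Total contributed: 26.
Ivo keeps 26 and receives 5.8 × 26 × 3/38 = 11.91 from the habitat fund, for a payoff of 37.91.

37.91 dollars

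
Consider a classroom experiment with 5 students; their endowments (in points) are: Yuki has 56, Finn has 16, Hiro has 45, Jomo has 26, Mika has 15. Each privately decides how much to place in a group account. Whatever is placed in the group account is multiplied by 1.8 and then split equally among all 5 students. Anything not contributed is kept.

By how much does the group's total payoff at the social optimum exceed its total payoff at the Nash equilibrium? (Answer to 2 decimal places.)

The private return per contributed unit is 1.8/5 = 0.3600 < 1 for every player regardless of endowment, so the Nash equilibrium is zero contribution and the group total is Σ E_j = 56 + 16 + 45 + 26 + 15 = 158.
Each contributed unit returns 1.800 to the group, so the social optimum is full contribution by everyone: group total = 1.800 × 158 = 284.40.
Efficiency loss = (1.800 − 1) × 158 = 126.40.

126.40 points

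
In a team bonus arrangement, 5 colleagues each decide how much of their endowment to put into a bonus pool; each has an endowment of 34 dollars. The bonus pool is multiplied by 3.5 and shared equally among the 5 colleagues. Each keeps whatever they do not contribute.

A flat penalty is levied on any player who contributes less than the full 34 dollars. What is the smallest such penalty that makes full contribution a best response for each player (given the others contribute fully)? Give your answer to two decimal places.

Given the others contribute fully, the best deviation is to contribute 0 (any partial contribution still incurs the fine and gives up units whose private return 0.7000 is below 1).
Deviating from 34 to 0 saves 34 dollars but forfeits the deviator's share of the drop in the bonus pool: 3.5/5 × 34 = 23.80.
So the deviation gain is 34 − 23.80 = 10.20, and the fine must be at least 10.20 dollars to wipe it out.

10.20 dollars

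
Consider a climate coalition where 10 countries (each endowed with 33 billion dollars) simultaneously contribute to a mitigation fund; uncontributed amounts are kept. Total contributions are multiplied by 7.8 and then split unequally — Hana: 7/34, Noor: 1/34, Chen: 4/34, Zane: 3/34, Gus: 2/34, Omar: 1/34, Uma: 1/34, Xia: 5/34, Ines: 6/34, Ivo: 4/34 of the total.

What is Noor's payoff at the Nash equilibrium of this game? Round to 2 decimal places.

55.71 billion dollars

For player j, contributing a unit is worthwhile iff 7.8 × (j's share) ≥ 1, i.e. iff j's share is at least 0.1282.
Hana, Xia and Ines are above the threshold, contributing 33 each; the remaining 7 contribute 0. Total contributed: 99.
Noor keeps 33 and receives 7.8 × 99 × 1/34 = 22.71 from the mitigation fund, for a payoff of 55.71.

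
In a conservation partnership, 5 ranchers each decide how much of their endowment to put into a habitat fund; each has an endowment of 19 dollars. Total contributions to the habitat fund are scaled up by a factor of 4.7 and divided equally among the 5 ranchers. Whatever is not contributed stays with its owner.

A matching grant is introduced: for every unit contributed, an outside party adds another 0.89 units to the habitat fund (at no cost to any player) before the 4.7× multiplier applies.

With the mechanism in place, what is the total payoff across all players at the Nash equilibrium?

843.89 dollars

Under the mechanism each unit contributed yields 4.7 × 1.89 / 5 = 1.7766 back to its contributor per unit of net cost, which exceeds 1, making full contribution the dominant choice for everyone.
At the Nash equilibrium everyone contributes 19. Group total payoff = 4.7 × 1.89 × 95 = 843.89.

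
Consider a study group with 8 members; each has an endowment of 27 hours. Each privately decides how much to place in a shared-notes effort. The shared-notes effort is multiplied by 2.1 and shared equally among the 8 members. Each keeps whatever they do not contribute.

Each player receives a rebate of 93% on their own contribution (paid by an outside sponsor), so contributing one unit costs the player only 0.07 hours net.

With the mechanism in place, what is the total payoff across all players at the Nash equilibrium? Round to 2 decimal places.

654.48 hours

With the mechanism, a contributed unit returns (2.1/8) / 0.07 = 3.7500 per unit of net cost to the contributor — now above 1 — so contributing fully is weakly dominant for every player.
At the Nash equilibrium everyone contributes 27. Group total payoff = 8 × (27 × 0.93 + 2.1 × 27) = 654.48.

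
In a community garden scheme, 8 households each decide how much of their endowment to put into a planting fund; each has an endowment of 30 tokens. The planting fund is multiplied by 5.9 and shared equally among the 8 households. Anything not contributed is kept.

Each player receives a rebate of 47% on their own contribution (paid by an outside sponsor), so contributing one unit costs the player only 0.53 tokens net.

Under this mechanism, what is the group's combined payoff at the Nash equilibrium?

With the mechanism, a contributed unit returns (5.9/8) / 0.53 = 1.3915 per unit of net cost to the contributor — now above 1 — so contributing fully is weakly dominant for every player.
At the Nash equilibrium everyone contributes 30. Group total payoff = 8 × (30 × 0.47 + 5.9 × 30) = 1528.80.

1528.80 tokens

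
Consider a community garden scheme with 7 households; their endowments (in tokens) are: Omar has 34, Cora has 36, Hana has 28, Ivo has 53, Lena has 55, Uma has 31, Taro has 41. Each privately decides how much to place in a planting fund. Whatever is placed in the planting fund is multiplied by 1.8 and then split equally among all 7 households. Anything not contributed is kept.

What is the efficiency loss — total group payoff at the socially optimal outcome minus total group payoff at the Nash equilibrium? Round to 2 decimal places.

The private return per contributed unit is 1.8/7 = 0.2571 < 1 for every player regardless of endowment, so the Nash equilibrium is zero contribution and the group total is Σ E_j = 34 + 36 + 28 + 53 + 55 + 31 + 41 = 278.
Each contributed unit returns 1.800 to the group, so the social optimum is full contribution by everyone: group total = 1.800 × 278 = 500.40.
Efficiency loss = (1.800 − 1) × 278 = 222.40.

222.40 tokens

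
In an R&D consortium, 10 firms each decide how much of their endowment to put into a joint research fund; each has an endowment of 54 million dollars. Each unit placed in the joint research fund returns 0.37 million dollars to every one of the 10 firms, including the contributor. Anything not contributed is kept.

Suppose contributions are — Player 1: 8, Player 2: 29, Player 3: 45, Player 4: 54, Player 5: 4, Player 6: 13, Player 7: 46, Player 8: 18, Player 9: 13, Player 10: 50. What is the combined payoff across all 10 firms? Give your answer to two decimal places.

Total contributed: 8 + 29 + 45 + 54 + 4 + 13 + 46 + 18 + 13 + 50 = 280; total kept: 10 × 54 − 280 = 260.
The joint research fund pays out 0.37 × 10 × 280 = 1036.00 in aggregate.
Group total = 260 + 1036.00 = 1296.00.

1296.00 million dollars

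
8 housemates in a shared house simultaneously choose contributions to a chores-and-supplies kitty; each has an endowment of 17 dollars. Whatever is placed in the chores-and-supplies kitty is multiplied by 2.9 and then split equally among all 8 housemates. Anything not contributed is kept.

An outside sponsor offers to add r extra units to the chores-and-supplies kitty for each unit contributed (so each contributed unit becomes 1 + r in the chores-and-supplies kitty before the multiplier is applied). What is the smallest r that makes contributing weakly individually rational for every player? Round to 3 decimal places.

With matching at rate r, one contributed unit becomes (1 + r) in the chores-and-supplies kitty and returns 2.9 × (1 + r) / 8 to the contributor.
Setting this equal to 1: 1 + r = 8/2.9 = 2.7586.
So the minimum matching rate is r = 2.7586 − 1 = 1.759.

1.759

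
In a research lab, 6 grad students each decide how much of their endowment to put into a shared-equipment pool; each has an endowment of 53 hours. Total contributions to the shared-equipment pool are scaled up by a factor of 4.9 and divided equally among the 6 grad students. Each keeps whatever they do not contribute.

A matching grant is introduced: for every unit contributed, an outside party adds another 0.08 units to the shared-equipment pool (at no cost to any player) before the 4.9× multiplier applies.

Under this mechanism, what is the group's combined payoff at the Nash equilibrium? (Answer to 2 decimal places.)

With the mechanism, a contributed unit returns 4.9 × 1.08 / 6 = 0.8820 per unit of net cost — still below 1 — so contributing 0 remains dominant for every player.
At the Nash equilibrium no one contributes; group total payoff = 6 × 53 = 318.

318.00 hours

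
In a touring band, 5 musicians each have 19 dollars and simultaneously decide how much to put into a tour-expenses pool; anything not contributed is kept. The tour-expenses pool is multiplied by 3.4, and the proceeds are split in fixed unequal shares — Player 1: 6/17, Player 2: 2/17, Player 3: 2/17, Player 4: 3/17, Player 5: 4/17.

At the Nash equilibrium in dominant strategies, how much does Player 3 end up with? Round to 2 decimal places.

Each unit j contributes comes back to j as 3.4 × (j's share), so j prefers to contribute only if that share exceeds 1/3.4 = 0.2941; otherwise keeping the unit dominates.
Player 1 alone (share 6/17) is above the threshold, contributing 19; the remaining 4 contribute 0. Total contributed: 19.
Player 3 keeps 19 and receives 3.4 × 19 × 2/17 = 7.60 from the tour-expenses pool, for a payoff of 26.60.

26.60 dollars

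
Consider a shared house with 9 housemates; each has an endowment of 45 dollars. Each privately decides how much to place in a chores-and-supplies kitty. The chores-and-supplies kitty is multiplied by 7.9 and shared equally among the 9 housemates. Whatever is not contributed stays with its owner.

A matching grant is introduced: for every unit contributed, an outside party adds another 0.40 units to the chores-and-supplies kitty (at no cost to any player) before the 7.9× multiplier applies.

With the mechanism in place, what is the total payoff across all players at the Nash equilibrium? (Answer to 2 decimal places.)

4479.30 dollars

Under the mechanism each unit contributed yields 7.9 × 1.40 / 9 = 1.2289 back to its contributor per unit of net cost, which exceeds 1, making full contribution the dominant choice for everyone.
At the Nash equilibrium everyone contributes 45. Group total payoff = 7.9 × 1.40 × 405 = 4479.30.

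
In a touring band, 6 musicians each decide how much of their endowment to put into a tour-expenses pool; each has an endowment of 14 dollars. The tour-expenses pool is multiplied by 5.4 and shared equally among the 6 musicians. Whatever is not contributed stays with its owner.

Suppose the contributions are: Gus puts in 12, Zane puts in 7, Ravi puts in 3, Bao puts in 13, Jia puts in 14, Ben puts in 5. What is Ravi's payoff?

Total contributed: 12 + 7 + 3 + 13 + 14 + 5 = 54.
Each receives 5.4 × 54 / 6 = 48.60 from the tour-expenses pool.
Ravi keeps 14 − 3 = 11, so Ravi's payoff is 11 + 48.60 = 59.60.

59.60 dollars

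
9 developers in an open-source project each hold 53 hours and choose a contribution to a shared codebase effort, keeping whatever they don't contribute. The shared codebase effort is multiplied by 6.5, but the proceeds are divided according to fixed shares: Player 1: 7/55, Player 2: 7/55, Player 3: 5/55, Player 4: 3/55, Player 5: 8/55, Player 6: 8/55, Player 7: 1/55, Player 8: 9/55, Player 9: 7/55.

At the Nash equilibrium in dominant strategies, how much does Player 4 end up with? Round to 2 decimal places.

71.79 hours

A player with share s gets back 6.5·s per unit contributed, so full contribution is dominant for anyone with s > 1/6.5 = 0.1538 and zero contribution is dominant for anyone below.
The only share above 0.1538 is Player 8's 9/55, contributing 53; the remaining 8 contribute 0. Total contributed: 53.
Player 4 keeps 53 and receives 6.5 × 53 × 3/55 = 18.79 from the shared codebase effort, for a payoff of 71.79.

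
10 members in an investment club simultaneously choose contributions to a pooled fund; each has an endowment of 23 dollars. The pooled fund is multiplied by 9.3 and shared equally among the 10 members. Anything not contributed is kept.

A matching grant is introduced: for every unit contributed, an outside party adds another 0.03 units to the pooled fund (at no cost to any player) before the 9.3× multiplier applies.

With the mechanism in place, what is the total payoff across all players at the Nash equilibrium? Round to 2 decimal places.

The effective private return is 9.3 × 1.03 / 10 = 0.9579, which is still under 1, so the mechanism doesn't change anyone's dominant strategy: zero contribution.
Everyone keeps their endowment and the group total is 10 × 23 = 230.

230.00 dollars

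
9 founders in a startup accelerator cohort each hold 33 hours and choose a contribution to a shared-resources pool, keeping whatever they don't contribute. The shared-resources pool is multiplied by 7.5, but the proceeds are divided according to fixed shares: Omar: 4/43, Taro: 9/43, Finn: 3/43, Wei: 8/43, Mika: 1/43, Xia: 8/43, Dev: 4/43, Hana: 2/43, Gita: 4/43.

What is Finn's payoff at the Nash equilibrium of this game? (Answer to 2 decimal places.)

For player j, contributing a unit is worthwhile iff 7.5 × (j's share) ≥ 1, i.e. iff j's share is at least 0.1333.
The shares above 0.1333 belong to Taro, Wei and Xia, contributing 33 each; the remaining 6 contribute 0. Total contributed: 99.
Finn keeps 33 and receives 7.5 × 99 × 3/43 = 51.80 from the shared-resources pool, for a payoff of 84.80.

84.80 hours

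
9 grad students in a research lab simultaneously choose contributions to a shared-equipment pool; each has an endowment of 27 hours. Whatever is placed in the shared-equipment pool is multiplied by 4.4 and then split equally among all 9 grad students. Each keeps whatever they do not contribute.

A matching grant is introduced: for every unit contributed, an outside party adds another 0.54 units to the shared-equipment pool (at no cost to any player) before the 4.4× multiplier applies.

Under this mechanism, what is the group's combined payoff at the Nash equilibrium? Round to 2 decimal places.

Even with the mechanism, each unit contributed returns only 4.4 × 1.54 / 9 = 0.7529 per unit of net cost, so contributing nothing is still dominant.
Everyone keeps their endowment and the group total is 9 × 27 = 243.

243.00 hours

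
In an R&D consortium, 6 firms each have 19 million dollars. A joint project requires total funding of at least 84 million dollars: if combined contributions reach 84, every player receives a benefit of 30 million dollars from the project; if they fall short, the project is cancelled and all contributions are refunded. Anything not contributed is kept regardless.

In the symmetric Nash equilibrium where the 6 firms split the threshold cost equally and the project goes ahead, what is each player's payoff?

35 million dollars

Equal share of the threshold: 84/6 = 14.
At this profile no one gains by cutting their contribution: any cut drops the total below 84, the project is cancelled, contributions are refunded, and the deviator ends with 19, which is less than 19 − 14 + 30 = 35. Contributing more than 14 just wastes the excess. So contributing exactly 14 is a best response.
Each player's payoff: 19 − 14 + 30 = 35.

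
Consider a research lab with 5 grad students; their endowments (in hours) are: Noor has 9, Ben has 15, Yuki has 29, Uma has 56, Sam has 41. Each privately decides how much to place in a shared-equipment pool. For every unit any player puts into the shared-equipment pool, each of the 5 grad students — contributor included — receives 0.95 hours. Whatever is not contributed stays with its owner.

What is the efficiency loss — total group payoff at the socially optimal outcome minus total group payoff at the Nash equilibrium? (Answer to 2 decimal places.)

562.50 hours

The private return per contributed unit is 0.95 < 1 for everyone, so the Nash equilibrium is zero contribution and the group total is Σ E_j = 9 + 15 + 29 + 56 + 41 = 150.
Each contributed unit returns 4.750 to the group, so the social optimum is full contribution by everyone: group total = 4.750 × 150 = 712.50.
Efficiency loss = (4.750 − 1) × 150 = 562.50.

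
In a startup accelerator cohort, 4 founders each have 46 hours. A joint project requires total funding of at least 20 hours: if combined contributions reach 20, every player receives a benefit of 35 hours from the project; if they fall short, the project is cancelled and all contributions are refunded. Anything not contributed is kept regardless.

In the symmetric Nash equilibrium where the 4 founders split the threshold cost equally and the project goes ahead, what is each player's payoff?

76 hours

Equal share of the threshold: 20/4 = 5.
At this profile no one gains by cutting their contribution: any cut drops the total below 20, the project is cancelled, contributions are refunded, and the deviator ends with 46, which is less than 46 − 5 + 35 = 76. Contributing more than 5 just wastes the excess. So contributing exactly 5 is a best response.
Each player's payoff: 46 − 5 + 35 = 76.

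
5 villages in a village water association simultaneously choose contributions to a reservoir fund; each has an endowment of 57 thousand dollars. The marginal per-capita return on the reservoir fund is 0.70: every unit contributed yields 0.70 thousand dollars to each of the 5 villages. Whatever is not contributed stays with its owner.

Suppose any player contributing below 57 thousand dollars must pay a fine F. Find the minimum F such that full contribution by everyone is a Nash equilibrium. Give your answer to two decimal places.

Given the others contribute fully, the best deviation is to contribute 0 (any partial contribution still incurs the fine and gives up units whose private return 0.70 is below 1).
Deviating from 57 to 0 saves 57 thousand dollars but forfeits the deviator's share of the drop in the reservoir fund: 0.70 × 57 = 39.90.
So the deviation gain is 57 − 39.90 = 17.10, and the fine must be at least 17.10 thousand dollars to wipe it out.

17.10 thousand dollars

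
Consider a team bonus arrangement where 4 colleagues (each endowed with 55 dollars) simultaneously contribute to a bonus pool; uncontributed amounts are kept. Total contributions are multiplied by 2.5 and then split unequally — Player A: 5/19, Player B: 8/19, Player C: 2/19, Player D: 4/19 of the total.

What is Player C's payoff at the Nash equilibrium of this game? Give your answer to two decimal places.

69.47 dollars

Player j's private return per contributed unit is 2.5 × (j's share). Contributing is weakly dominant for j when that share is at least 1/2.5 = 0.4000, and contributing 0 is dominant otherwise.
Only Player B (8/19) clears that bar, contributing 55; the remaining 3 contribute 0. Total contributed: 55.
Player C keeps 55 and receives 2.5 × 55 × 2/19 = 14.47 from the bonus pool, for a payoff of 69.47.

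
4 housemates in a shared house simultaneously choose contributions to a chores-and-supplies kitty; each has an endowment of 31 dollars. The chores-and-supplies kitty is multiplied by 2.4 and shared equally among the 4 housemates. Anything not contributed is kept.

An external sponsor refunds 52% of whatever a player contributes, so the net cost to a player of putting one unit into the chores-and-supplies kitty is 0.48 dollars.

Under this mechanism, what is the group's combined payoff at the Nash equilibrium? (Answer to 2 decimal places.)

362.08 dollars

The effective private return per unit is now (2.4/4) / 0.48 = 1.2500 > 1, so every player's dominant strategy flips to full contribution.
So the Nash equilibrium is full contribution by all 4; the group earns 4 × (31 × 0.52 + 2.4 × 31) = 362.08.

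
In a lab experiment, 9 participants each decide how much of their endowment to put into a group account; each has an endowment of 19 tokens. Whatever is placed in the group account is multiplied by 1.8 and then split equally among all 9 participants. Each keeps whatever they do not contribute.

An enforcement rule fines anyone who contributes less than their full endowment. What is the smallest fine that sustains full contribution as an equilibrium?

Given the others contribute fully, the best deviation is to contribute 0 (any partial contribution still incurs the fine and gives up units whose private return 0.2000 is below 1).
Deviating from 19 to 0 saves 19 tokens but forfeits the deviator's share of the drop in the group account: 1.8/9 × 19 = 3.80.
So the deviation gain is 19 − 3.80 = 15.20, and the fine must be at least 15.20 tokens to wipe it out.

15.20 tokens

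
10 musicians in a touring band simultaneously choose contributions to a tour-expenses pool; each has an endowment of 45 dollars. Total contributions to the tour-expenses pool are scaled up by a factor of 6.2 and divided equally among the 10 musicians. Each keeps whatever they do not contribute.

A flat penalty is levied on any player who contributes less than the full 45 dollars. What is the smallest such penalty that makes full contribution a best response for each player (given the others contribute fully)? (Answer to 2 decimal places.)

17.10 dollars

Given the others contribute fully, the best deviation is to contribute 0 (any partial contribution still incurs the fine and gives up units whose private return 0.6200 is below 1).
Deviating from 45 to 0 saves 45 dollars but forfeits the deviator's share of the drop in the tour-expenses pool: 6.2/10 × 45 = 27.90.
So the deviation gain is 45 − 27.90 = 17.10, and the fine must be at least 17.10 dollars to wipe it out.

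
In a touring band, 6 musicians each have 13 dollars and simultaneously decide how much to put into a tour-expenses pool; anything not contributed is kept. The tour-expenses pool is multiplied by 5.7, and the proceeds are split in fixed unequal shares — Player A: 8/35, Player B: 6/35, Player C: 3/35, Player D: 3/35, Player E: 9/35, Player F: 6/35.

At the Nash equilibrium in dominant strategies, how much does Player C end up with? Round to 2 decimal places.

25.70 dollars

A player with share s gets back 5.7·s per unit contributed, so full contribution is dominant for anyone with s > 1/5.7 = 0.1754 and zero contribution is dominant for anyone below.
The shares above 0.1754 belong to Player A and Player E, contributing 13 each; the remaining 4 contribute 0. Total contributed: 26.
Player C keeps 13 and receives 5.7 × 26 × 3/35 = 12.70 from the tour-expenses pool, for a payoff of 25.70.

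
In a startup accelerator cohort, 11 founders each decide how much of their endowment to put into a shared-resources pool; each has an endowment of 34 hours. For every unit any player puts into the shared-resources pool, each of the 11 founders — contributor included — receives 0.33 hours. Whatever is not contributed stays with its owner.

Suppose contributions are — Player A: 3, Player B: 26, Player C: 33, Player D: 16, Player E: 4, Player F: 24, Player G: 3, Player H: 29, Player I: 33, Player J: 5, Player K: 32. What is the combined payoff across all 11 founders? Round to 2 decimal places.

921.04 hours

Total contributed: 3 + 26 + 33 + 16 + 4 + 24 + 3 + 29 + 33 + 5 + 32 = 208; total kept: 11 × 34 − 208 = 166.
The shared-resources pool pays out 0.33 × 11 × 208 = 755.04 in aggregate.
Group total = 166 + 755.04 = 921.04.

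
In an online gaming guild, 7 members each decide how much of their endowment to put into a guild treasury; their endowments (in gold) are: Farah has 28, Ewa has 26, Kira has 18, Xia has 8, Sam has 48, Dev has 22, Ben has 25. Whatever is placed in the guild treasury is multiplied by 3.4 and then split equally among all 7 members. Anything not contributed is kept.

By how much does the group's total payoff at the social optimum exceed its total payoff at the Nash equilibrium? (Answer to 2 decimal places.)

The private return per contributed unit is 3.4/7 = 0.4857 < 1 for every player regardless of endowment, so the Nash equilibrium is zero contribution and the group total is Σ E_j = 28 + 26 + 18 + 8 + 48 + 22 + 25 = 175.
Each contributed unit returns 3.400 to the group, so the social optimum is full contribution by everyone: group total = 3.400 × 175 = 595.00.
Efficiency loss = (3.400 − 1) × 175 = 420.00.

420.00 gold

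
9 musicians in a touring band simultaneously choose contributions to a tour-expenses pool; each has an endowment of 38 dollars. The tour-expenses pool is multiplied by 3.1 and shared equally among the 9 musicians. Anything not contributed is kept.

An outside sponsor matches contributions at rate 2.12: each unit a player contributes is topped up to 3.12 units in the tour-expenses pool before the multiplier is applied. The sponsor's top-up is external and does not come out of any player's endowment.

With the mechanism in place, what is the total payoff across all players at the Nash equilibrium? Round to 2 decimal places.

3307.82 dollars

The effective private return per unit is now 3.1 × 3.12 / 9 = 1.0747 > 1, so every player's dominant strategy flips to full contribution.
So the Nash equilibrium is full contribution by all 9; the group earns 3.1 × 3.12 × 342 = 3307.82.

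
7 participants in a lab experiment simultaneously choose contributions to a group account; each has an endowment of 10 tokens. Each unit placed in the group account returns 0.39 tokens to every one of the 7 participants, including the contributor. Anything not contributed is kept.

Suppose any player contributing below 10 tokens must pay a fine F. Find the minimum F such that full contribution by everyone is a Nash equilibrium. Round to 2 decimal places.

6.10 tokens

Given the others contribute fully, the best deviation is to contribute 0 (any partial contribution still incurs the fine and gives up units whose private return 0.39 is below 1).
Deviating from 10 to 0 saves 10 tokens but forfeits the deviator's share of the drop in the group account: 0.39 × 10 = 3.90.
So the deviation gain is 10 − 3.90 = 6.10, and the fine must be at least 6.10 tokens to wipe it out.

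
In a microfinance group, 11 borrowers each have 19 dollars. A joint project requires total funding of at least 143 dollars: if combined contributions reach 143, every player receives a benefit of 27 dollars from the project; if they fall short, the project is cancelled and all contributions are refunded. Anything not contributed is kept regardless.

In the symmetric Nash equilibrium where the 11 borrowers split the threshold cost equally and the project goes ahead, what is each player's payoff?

Equal share of the threshold: 143/11 = 13.
At this profile no one gains by cutting their contribution: any cut drops the total below 143, the project is cancelled, contributions are refunded, and the deviator ends with 19, which is less than 19 − 13 + 27 = 33. Contributing more than 13 just wastes the excess. So contributing exactly 13 is a best response.
Each player's payoff: 19 − 13 + 27 = 33.

33 dollars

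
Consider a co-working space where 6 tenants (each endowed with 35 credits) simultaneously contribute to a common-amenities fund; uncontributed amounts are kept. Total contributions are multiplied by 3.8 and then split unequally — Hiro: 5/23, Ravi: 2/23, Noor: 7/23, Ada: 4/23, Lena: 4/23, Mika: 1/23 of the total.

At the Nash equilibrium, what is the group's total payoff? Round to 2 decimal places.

Each unit j contributes comes back to j as 3.8 × (j's share), so j prefers to contribute only if that share exceeds 1/3.8 = 0.2632; otherwise keeping the unit dominates.
Noor alone (share 7/23) is above the threshold, contributing 35; the remaining 5 contribute 0. Total contributed: 35.
The common-amenities fund pays out 3.8 × 35 = 133.00 in total (split across the unequal shares, but the aggregate is all that matters for the group sum).
The 5 free-riders keep 35 each, adding 175. Group total = 175 + 133.00 = 308.00.

308.00 credits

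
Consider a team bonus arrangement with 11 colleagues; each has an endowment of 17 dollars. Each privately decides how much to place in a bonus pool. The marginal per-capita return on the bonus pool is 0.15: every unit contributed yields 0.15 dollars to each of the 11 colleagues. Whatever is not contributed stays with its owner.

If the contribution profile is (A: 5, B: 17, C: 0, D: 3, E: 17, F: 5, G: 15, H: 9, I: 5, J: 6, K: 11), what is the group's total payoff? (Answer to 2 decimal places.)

247.45 dollars

Total contributed: 5 + 17 + 0 + 3 + 17 + 5 + 15 + 9 + 5 + 6 + 11 = 93; total kept: 11 × 17 − 93 = 94.
The bonus pool pays out 0.15 × 11 × 93 = 153.45 in aggregate.
Group total = 94 + 153.45 = 247.45.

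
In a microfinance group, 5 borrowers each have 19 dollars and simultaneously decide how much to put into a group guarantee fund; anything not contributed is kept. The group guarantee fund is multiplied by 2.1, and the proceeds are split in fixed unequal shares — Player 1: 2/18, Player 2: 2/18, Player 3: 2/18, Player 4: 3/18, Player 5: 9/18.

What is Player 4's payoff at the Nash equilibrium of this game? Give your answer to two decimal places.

Each unit j contributes comes back to j as 2.1 × (j's share), so j prefers to contribute only if that share exceeds 1/2.1 = 0.4762; otherwise keeping the unit dominates.
Only Player 5 (9/18) clears that bar, contributing 19; the remaining 4 contribute 0. Total contributed: 19.
Player 4 keeps 19 and receives 2.1 × 19 × 3/18 = 6.65 from the group guarantee fund, for a payoff of 25.65.

25.65 dollars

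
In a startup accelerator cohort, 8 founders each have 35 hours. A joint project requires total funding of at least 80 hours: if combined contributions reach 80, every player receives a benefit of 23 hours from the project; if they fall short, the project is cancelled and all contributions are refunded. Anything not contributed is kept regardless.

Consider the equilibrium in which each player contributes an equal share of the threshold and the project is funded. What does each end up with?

Equal share of the threshold: 80/8 = 10.
At this profile no one gains by cutting their contribution: any cut drops the total below 80, the project is cancelled, contributions are refunded, and the deviator ends with 35, which is less than 35 − 10 + 23 = 48. Contributing more than 10 just wastes the excess. So contributing exactly 10 is a best response.
Each player's payoff: 35 − 10 + 23 = 48.

48 hours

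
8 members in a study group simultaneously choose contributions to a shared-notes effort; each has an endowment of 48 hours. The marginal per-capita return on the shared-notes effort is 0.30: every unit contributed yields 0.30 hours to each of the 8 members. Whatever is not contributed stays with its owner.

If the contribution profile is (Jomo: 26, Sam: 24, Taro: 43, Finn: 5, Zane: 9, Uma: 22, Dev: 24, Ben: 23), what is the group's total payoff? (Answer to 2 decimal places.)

630.40 hours

Total contributed: 26 + 24 + 43 + 5 + 9 + 22 + 24 + 23 = 176; total kept: 8 × 48 − 176 = 208.
The shared-notes effort pays out 0.30 × 8 × 176 = 422.40 in aggregate.
Group total = 208 + 422.40 = 630.40.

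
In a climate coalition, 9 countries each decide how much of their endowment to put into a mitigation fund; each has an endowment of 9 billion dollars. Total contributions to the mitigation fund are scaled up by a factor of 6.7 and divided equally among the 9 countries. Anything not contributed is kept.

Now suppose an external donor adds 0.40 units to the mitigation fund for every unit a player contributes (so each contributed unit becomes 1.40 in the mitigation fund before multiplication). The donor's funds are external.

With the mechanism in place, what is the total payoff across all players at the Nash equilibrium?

759.78 billion dollars

Under the mechanism each unit contributed yields 6.7 × 1.40 / 9 = 1.0422 back to its contributor per unit of net cost, which exceeds 1, making full contribution the dominant choice for everyone.
At the Nash equilibrium everyone contributes 9. Group total payoff = 6.7 × 1.40 × 81 = 759.78.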